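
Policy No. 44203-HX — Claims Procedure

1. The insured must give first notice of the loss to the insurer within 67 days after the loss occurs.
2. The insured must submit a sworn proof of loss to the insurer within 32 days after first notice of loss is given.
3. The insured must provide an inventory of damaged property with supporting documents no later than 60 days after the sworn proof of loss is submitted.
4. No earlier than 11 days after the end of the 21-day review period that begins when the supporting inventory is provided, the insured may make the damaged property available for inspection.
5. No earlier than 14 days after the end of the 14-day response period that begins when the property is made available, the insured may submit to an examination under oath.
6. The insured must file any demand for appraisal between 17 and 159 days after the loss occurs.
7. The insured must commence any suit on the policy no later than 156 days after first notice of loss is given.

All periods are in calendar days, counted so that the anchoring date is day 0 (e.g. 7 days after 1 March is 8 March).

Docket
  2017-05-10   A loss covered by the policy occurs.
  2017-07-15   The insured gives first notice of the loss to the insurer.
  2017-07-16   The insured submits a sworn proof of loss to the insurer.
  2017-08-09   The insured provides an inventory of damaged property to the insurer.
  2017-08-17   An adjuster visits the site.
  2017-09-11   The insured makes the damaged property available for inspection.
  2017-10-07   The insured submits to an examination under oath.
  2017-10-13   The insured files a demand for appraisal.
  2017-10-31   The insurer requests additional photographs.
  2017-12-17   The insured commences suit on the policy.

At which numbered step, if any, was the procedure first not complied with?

Step 5

(1) due by 2017-05-10 + 67 days = 2017-07-16; completed 2017-07-15, before the deadline.
(2) due by 2017-07-15 + 32 days = 2017-08-16; done 2017-07-16 — timely.
(3) due by 2017-07-16 + 60 days = 2017-09-14; completed 2017-08-09, before the deadline.
(4) permitted from 2017-08-30 + 11 days = 2017-09-10 onward; done 2017-09-11, after the minimum wait.
(5) permitted from 2017-09-25 + 14 days = 2017-10-09 onward; acted on 2017-10-07, 2 days prematurely.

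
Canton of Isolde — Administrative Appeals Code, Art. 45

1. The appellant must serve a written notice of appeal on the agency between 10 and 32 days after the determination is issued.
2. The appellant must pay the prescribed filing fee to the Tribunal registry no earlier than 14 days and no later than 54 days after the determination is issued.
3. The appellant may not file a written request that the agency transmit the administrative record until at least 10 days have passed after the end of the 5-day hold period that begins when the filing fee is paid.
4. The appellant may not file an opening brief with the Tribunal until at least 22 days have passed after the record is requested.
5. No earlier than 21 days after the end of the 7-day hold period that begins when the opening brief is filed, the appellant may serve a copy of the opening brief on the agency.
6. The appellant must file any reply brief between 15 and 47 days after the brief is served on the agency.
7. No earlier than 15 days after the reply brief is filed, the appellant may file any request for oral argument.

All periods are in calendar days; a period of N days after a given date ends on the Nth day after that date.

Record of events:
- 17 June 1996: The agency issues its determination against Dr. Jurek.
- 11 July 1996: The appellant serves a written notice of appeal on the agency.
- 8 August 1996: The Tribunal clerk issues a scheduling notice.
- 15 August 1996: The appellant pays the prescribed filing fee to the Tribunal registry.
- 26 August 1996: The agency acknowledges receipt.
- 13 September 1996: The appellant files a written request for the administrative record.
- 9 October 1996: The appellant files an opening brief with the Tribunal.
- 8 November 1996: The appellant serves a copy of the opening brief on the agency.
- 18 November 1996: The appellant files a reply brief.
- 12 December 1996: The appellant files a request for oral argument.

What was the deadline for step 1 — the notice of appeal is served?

Step 1 runs from 17 June 1996, when the determination is issued. The window is 10–32 days after 17 June 1996; it closes on 19 July 1996.

19 July 1996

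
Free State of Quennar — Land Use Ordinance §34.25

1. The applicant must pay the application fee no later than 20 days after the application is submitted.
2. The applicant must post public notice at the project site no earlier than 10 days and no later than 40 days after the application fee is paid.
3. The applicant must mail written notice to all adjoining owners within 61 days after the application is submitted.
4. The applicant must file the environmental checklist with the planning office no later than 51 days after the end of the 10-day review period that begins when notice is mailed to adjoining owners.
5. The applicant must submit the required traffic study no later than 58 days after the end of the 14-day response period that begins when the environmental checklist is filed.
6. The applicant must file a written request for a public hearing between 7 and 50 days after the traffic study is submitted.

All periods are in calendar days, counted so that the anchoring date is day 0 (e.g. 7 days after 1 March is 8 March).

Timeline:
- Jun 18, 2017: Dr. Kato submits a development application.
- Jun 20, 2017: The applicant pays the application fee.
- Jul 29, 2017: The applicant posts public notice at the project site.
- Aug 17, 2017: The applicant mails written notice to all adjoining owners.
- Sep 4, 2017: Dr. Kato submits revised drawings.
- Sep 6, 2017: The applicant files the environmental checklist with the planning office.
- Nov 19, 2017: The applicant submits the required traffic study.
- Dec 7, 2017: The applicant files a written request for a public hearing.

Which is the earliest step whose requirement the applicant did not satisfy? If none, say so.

Step 5

(1) due by Jun 18, 2017 + 20 days = Jul 8, 2017; Jun 20, 2017 is within that limit.
(2) the permitted window runs from Jun 20, 2017 + 10 = Jun 30, 2017 to Jun 20, 2017 + 40 = Jul 30, 2017; done Jul 29, 2017 — within the window.
(3) due by Jun 18, 2017 + 61 days = Aug 18, 2017; done Aug 17, 2017 — timely.
(4) due by Aug 27, 2017 + 51 days = Oct 17, 2017; done Sep 6, 2017 — timely.
(5) due by Sep 20, 2017 + 58 days = Nov 17, 2017; Nov 19, 2017 misses that deadline by 2 days.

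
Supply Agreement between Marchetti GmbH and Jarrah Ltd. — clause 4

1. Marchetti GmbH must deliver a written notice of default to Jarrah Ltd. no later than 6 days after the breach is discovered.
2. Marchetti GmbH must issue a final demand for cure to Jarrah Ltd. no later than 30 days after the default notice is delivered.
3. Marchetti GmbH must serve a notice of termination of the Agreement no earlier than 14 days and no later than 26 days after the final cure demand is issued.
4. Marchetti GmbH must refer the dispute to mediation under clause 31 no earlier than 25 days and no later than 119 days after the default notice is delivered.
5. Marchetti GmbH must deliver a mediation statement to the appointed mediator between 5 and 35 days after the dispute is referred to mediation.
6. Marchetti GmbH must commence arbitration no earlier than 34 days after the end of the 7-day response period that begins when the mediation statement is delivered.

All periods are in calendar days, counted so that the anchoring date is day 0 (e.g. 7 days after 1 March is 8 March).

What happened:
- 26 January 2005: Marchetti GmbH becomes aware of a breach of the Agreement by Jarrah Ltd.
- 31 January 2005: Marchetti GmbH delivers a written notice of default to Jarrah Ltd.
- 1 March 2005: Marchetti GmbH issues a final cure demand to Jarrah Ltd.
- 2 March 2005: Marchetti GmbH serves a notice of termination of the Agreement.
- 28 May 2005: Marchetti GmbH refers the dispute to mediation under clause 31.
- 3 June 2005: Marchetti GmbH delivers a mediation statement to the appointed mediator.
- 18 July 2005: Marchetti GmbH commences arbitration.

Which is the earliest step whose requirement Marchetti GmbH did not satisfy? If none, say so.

Step 1 — counting 6 days from 26 January 2005 (when the breach is discovered) gives a deadline of 1 February 2005; completed 31 January 2005, before the deadline.
Step 2 — counting 30 days from 31 January 2005 (when the default notice is delivered) gives a deadline of 2 March 2005; 1 March 2005 is within that limit.
Step 3 — 14 and 26 days from 1 March 2005 (when the final cure demand is issued) are 15 March 2005 and 27 March 2005 respectively; 2 March 2005 is 13 days too early.
Later steps need not be reached.

Step 3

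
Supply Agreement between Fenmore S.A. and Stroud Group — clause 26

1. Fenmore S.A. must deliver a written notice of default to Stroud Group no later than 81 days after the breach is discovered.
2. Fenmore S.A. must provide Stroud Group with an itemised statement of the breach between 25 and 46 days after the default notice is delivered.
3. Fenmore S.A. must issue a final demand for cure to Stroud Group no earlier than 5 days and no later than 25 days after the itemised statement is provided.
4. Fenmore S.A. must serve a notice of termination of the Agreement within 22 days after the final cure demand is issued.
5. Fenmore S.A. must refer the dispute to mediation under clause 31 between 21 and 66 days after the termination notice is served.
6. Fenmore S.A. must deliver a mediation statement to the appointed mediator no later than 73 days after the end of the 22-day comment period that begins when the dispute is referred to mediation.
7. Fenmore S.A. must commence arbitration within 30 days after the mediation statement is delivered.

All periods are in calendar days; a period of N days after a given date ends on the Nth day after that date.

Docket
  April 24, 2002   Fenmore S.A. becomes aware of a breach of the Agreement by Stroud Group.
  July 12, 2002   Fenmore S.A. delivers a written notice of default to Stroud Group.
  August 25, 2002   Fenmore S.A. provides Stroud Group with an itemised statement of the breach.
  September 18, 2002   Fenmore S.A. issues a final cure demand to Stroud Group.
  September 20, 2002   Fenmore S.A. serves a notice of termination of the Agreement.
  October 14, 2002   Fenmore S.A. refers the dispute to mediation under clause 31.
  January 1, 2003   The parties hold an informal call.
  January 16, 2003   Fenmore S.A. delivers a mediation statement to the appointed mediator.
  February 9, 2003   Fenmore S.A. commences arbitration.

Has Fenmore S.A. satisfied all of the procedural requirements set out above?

Step 1: 81 days after April 24, 2002 (when the breach is discovered) is July 14, 2002; completed July 12, 2002, before the deadline.
Step 2: the window is 25–46 days after July 12, 2002 (when the default notice is delivered), so August 6, 2002 through August 27, 2002; done August 25, 2002 — within the window.
Step 3: the window is 5–25 days after August 25, 2002 (when the itemised statement is provided), so August 30, 2002 through September 19, 2002; September 18, 2002 falls inside that range.
Step 4: 22 days after September 18, 2002 (when the final cure demand is issued) is October 10, 2002; September 20, 2002 is within that limit.
Step 5: the window is 21–66 days after September 20, 2002 (when the termination notice is served), so October 11, 2002 through November 25, 2002; done October 14, 2002 — within the window.
Step 6: 73 days after November 5, 2002 (end of the 22-day comment period, which began when the dispute is referred to mediation on October 14, 2002) is January 17, 2003; January 16, 2003 is within that limit.
Step 7: 30 days after January 16, 2003 (when the mediation statement is delivered) is February 15, 2003; done February 9, 2003 — timely.

Yes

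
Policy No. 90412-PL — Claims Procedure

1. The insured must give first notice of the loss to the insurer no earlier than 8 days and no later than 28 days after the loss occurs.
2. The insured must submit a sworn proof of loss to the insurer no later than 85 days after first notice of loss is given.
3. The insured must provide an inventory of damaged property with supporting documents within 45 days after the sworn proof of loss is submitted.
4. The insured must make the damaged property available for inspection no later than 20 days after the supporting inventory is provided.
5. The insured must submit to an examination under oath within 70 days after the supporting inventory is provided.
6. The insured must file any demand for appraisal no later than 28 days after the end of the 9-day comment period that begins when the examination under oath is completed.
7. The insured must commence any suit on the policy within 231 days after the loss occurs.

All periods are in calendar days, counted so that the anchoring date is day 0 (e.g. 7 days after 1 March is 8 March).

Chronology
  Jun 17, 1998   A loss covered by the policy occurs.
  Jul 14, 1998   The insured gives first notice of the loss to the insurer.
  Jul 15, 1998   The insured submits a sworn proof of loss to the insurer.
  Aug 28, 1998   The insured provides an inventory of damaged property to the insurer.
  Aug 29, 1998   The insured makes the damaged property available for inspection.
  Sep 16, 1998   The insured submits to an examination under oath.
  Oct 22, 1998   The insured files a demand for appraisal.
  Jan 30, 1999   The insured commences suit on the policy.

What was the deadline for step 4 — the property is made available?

Sep 17, 1998

Step 4 runs from Aug 28, 1998, when the supporting inventory is provided. 20 days after Aug 28, 1998 is Sep 17, 1998.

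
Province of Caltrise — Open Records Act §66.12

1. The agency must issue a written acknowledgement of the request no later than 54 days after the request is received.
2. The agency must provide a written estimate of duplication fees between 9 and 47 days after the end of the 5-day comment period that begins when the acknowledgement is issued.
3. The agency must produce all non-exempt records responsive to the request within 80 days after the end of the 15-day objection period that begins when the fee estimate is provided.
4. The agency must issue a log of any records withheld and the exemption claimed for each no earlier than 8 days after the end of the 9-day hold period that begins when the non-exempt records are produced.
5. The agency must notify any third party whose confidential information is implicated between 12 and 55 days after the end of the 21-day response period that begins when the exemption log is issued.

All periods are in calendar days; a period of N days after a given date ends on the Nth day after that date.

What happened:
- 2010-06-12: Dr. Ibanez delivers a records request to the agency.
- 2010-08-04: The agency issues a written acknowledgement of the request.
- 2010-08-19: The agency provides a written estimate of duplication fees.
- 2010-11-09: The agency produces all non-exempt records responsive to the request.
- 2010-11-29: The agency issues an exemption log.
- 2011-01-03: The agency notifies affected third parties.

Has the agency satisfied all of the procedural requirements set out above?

Yes

(1) due by 2010-06-12 + 54 days = 2010-08-05; 2010-08-04 is within that limit.
(2) the permitted window runs from 2010-08-09 + 9 = 2010-08-18 to 2010-08-09 + 47 = 2010-09-25; 2010-08-19 falls inside that range.
(3) due by 2010-09-03 + 80 days = 2010-11-22; 2010-11-09 is within that limit.
(4) permitted from 2010-11-18 + 8 days = 2010-11-26 onward; done 2010-11-29 — permitted.
(5) the permitted window runs from 2010-12-20 + 12 = 2011-01-01 to 2010-12-20 + 55 = 2011-02-13; done 2011-01-03, which is between those dates.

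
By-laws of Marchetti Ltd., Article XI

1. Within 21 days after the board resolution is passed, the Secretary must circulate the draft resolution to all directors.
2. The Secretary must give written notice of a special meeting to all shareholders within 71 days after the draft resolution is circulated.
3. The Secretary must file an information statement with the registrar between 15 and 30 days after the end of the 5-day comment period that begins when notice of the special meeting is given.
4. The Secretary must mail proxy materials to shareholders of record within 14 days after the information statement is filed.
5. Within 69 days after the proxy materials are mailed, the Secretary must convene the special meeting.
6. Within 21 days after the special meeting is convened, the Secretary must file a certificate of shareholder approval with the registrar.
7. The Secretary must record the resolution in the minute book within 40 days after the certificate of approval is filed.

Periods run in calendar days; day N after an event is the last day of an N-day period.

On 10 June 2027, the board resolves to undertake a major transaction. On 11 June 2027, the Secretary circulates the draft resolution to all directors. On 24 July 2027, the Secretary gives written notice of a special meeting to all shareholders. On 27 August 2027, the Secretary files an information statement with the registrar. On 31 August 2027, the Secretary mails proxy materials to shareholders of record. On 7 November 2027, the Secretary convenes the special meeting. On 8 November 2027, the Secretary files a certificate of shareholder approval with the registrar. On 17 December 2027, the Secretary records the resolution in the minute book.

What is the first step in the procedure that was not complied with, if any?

Step 1 — counting 21 days from 10 June 2027 (when the board resolution is passed) gives a deadline of 1 July 2027; done 11 June 2027 — timely.
Step 2 — counting 71 days from 11 June 2027 (when the draft resolution is circulated) gives a deadline of 21 August 2027; completed 24 July 2027, before the deadline.
Step 3 — 15 and 30 days from 29 July 2027 (end of the 5-day comment period, which began when notice of the special meeting is given on 24 July 2027) are 13 August 2027 and 28 August 2027 respectively; done 27 August 2027, which is between those dates.
Step 4 — counting 14 days from 27 August 2027 (when the information statement is filed) gives a deadline of 10 September 2027; completed 31 August 2027, before the deadline.
Step 5 — counting 69 days from 31 August 2027 (when the proxy materials are mailed) gives a deadline of 8 November 2027; done 7 November 2027 — timely.
Step 6 — counting 21 days from 7 November 2027 (when the special meeting is convened) gives a deadline of 28 November 2027; completed 8 November 2027, before the deadline.
Step 7 — counting 40 days from 8 November 2027 (when the certificate of approval is filed) gives a deadline of 18 December 2027; completed 17 December 2027, before the deadline.

None — every step was satisfied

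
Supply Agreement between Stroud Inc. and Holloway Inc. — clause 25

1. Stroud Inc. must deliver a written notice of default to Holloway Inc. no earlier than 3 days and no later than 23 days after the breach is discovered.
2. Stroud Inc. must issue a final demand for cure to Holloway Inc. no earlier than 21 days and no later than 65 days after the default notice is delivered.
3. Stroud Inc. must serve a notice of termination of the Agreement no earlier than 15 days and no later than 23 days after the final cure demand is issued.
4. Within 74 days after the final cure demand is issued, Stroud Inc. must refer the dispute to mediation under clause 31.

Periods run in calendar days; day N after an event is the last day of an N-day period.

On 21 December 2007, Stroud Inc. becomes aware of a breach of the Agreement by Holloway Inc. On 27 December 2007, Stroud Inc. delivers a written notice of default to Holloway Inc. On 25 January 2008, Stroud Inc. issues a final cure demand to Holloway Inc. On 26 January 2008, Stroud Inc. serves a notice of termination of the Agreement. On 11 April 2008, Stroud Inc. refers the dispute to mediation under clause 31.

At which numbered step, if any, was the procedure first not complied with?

Step 3

(1) the permitted window runs from 21 December 2007 + 3 = 24 December 2007 to 21 December 2007 + 23 = 13 January 2008; 27 December 2007 falls inside that range.
(2) the permitted window runs from 27 December 2007 + 21 = 17 January 2008 to 27 December 2007 + 65 = 1 March 2008; done 25 January 2008 — within the window.
(3) the permitted window runs from 25 January 2008 + 15 = 9 February 2008 to 25 January 2008 + 23 = 17 February 2008; done 26 January 2008 — 14 days before the window opened.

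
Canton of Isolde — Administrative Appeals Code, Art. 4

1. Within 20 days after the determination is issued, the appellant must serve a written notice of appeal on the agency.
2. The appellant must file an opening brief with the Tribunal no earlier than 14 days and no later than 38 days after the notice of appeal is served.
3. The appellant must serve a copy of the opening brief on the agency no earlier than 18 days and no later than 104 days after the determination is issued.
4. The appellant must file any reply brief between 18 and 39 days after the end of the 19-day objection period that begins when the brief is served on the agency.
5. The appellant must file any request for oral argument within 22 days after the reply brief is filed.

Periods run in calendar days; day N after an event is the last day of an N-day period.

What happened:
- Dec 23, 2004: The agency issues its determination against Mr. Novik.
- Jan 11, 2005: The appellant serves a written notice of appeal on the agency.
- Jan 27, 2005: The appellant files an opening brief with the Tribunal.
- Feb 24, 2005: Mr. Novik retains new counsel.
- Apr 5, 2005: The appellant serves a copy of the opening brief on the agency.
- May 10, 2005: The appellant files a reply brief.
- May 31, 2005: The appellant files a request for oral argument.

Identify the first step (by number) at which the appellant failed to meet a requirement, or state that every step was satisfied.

Step 4

Step 1: 20 days after Dec 23, 2004 (when the determination is issued) is Jan 12, 2005; done Jan 11, 2005 — timely.
Step 2: the window is 14–38 days after Jan 11, 2005 (when the notice of appeal is served), so Jan 25, 2005 through Feb 18, 2005; Jan 27, 2005 falls inside that range.
Step 3: the window is 18–104 days after Dec 23, 2004 (when the determination is issued), so Jan 10, 2005 through Apr 6, 2005; done Apr 5, 2005, which is between those dates.
Step 4: the window is 18–39 days after Apr 24, 2005 (end of the 19-day objection period, which began when the brief is served on the agency on Apr 5, 2005), so May 12, 2005 through Jun 2, 2005; May 10, 2005 is 2 days too early.
The procedure was therefore not followed at step 4.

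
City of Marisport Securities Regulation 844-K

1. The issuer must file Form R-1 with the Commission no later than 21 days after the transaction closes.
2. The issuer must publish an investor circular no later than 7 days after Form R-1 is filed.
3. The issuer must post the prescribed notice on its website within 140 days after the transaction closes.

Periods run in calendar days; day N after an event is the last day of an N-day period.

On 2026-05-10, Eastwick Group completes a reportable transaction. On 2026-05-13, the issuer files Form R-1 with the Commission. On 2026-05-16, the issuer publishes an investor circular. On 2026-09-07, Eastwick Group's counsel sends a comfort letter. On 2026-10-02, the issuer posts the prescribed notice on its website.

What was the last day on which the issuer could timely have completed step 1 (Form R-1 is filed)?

2026-05-31

Step 1 runs from 2026-05-10, when the transaction closes. 21 days after 2026-05-10 is 2026-05-31.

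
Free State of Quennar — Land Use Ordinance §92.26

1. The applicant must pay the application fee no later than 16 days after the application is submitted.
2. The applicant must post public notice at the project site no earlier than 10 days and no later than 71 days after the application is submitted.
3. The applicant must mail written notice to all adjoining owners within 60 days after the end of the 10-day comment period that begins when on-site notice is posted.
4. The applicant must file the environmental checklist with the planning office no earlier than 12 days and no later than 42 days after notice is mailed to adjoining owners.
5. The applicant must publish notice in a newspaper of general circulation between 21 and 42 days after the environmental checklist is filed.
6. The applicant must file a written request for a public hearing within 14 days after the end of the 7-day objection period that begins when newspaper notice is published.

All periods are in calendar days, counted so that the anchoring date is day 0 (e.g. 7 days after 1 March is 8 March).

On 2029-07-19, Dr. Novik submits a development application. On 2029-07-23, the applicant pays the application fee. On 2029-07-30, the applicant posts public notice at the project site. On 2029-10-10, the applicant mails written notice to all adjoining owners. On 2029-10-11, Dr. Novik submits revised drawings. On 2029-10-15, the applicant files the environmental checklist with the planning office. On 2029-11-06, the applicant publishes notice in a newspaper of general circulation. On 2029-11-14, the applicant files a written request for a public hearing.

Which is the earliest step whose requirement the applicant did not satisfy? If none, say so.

Step 1: 16 days after 2029-07-19 (when the application is submitted) is 2029-08-04; completed 2029-07-23, before the deadline.
Step 2: the window is 10–71 days after 2029-07-19 (when the application is submitted), so 2029-07-29 through 2029-09-28; done 2029-07-30 — within the window.
Step 3: 60 days after 2029-08-09 (end of the 10-day comment period, which began when on-site notice is posted on 2029-07-30) is 2029-10-08; 2029-10-10 misses that deadline by 2 days.

Step 3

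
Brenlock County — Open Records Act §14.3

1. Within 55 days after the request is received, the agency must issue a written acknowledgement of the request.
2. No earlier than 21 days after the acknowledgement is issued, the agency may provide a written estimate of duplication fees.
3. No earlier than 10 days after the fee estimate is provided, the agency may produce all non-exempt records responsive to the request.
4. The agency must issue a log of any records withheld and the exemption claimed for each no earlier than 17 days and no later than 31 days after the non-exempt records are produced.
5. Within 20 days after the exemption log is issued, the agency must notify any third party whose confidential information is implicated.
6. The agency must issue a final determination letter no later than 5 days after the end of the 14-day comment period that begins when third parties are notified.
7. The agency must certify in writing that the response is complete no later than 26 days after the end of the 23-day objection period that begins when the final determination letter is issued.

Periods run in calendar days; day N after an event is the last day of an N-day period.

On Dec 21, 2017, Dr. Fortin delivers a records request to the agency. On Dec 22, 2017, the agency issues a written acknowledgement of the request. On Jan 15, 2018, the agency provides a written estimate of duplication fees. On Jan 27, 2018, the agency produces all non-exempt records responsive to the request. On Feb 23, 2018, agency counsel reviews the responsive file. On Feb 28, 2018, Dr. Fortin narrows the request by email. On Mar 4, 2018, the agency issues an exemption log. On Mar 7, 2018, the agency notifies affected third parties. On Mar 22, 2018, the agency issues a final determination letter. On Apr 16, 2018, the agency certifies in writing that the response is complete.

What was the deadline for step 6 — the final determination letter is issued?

Third parties are notified on Mar 7, 2018; the 14-day comment period therefore ends Mar 21, 2018, and step 6 runs from that date. 5 days after Mar 21, 2018 is Mar 26, 2018.

Mar 26, 2018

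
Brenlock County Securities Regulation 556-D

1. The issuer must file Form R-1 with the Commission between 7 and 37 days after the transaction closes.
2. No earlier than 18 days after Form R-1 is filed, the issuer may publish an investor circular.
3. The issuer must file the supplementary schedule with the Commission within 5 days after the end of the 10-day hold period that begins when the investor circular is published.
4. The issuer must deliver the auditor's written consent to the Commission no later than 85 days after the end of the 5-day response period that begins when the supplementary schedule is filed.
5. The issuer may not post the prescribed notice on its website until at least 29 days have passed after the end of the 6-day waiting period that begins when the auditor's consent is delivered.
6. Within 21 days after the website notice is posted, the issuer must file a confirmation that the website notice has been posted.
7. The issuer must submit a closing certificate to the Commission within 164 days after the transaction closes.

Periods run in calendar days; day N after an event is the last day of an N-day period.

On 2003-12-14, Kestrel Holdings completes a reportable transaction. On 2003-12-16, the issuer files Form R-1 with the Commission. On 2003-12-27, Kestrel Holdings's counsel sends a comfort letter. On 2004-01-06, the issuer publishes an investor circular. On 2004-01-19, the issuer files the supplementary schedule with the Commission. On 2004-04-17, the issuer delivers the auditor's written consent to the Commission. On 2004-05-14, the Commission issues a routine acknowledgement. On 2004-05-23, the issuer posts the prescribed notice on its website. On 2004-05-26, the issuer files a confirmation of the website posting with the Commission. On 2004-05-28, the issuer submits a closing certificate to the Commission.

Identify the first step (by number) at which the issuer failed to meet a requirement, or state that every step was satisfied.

Step 1

Step 1: the window is 7–37 days after 2003-12-14 (when the transaction closes), so 2003-12-21 through 2004-01-20; 2003-12-16 is 5 days too early.
Later steps need not be reached.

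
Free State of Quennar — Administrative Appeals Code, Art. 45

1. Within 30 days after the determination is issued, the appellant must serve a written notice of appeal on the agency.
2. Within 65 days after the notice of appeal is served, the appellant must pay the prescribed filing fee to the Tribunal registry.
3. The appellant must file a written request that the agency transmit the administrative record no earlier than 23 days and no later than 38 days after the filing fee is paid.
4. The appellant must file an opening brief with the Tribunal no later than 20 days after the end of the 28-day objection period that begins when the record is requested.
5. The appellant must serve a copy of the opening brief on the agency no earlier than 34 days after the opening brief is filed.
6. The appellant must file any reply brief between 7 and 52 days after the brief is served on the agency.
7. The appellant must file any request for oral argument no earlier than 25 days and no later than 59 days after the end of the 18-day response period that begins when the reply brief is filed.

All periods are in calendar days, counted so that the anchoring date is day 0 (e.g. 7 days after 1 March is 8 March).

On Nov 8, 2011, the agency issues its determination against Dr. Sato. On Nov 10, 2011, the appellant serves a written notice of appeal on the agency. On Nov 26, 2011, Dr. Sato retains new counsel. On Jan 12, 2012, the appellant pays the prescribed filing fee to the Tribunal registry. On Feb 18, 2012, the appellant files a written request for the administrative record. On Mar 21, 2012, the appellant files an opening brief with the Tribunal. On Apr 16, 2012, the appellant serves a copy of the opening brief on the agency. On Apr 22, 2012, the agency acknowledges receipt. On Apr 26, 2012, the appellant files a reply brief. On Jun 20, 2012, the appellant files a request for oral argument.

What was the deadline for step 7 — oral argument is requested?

Jul 12, 2012

The reply brief is filed on Apr 26, 2012; the 18-day response period therefore ends May 14, 2012, and step 7 runs from that date. The window is 25–59 days after May 14, 2012; it closes on Jul 12, 2012.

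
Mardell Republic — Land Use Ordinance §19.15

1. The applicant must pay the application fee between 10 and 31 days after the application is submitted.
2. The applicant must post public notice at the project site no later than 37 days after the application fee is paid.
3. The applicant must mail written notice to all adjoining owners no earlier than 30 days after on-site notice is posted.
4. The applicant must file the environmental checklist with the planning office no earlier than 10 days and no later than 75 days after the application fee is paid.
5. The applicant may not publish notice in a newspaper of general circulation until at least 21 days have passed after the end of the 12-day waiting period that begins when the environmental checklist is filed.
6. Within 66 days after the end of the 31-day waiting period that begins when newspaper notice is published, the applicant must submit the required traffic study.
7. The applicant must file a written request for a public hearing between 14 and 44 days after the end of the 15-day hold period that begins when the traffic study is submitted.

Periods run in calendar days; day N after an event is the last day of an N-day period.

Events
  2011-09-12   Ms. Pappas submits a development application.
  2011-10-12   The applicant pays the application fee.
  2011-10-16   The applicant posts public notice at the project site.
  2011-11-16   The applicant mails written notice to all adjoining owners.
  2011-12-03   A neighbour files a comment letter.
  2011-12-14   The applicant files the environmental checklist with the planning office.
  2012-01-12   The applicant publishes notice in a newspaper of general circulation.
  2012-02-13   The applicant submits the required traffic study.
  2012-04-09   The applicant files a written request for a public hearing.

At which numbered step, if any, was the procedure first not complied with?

Step 5

Step 1 — 10 and 31 days from 2011-09-12 (when the application is submitted) are 2011-09-22 and 2011-10-13 respectively; done 2011-10-12 — within the window.
Step 2 — counting 37 days from 2011-10-12 (when the application fee is paid) gives a deadline of 2011-11-18; done 2011-10-16 — timely.
Step 3 — must wait 30 days from 2011-10-16 (when on-site notice is posted), so not before 2011-11-15; done 2011-11-16 — permitted.
Step 4 — 10 and 75 days from 2011-10-12 (when the application fee is paid) are 2011-10-22 and 2011-12-26 respectively; 2011-12-14 falls inside that range.
Step 5 — must wait 21 days from 2011-12-26 (end of the 12-day waiting period, which began when the environmental checklist is filed on 2011-12-14), so not before 2012-01-16; 2012-01-12 is 4 days before the earliest permitted date.
That is the first point of non-compliance.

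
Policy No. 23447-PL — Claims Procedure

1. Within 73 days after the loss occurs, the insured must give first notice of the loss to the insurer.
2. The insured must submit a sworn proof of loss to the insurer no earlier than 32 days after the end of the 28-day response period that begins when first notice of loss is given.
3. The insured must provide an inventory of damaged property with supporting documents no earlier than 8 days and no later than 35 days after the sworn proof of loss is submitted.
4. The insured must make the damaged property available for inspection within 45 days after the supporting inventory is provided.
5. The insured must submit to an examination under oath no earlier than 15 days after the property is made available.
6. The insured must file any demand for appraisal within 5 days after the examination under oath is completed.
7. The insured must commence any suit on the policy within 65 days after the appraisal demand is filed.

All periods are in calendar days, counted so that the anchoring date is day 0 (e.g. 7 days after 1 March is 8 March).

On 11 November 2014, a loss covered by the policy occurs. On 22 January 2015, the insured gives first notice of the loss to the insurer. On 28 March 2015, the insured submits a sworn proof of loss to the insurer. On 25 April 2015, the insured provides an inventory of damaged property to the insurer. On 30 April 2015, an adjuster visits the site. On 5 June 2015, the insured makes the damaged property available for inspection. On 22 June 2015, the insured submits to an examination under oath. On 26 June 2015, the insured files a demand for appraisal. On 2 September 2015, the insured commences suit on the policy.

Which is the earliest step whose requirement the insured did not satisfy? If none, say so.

Step 1: 73 days after 11 November 2014 (when the loss occurs) is 23 January 2015; completed 22 January 2015, before the deadline.
Step 2: the earliest permitted date is 32 days after 19 February 2015 (end of the 28-day response period, which began when first notice of loss is given on 22 January 2015), i.e. 23 March 2015; done 28 March 2015 — permitted.
Step 3: the window is 8–35 days after 28 March 2015 (when the sworn proof of loss is submitted), so 5 April 2015 through 2 May 2015; 25 April 2015 falls inside that range.
Step 4: 45 days after 25 April 2015 (when the supporting inventory is provided) is 9 June 2015; 5 June 2015 is within that limit.
Step 5: the earliest permitted date is 15 days after 5 June 2015 (when the property is made available), i.e. 20 June 2015; 22 June 2015 is on or after that date.
Step 6: 5 days after 22 June 2015 (when the examination under oath is completed) is 27 June 2015; done 26 June 2015 — timely.
Step 7: 65 days after 26 June 2015 (when the appraisal demand is filed) is 30 August 2015; not done until 2 September 2015, 3 days after the deadline.
The procedure was therefore not followed at step 7.

Step 7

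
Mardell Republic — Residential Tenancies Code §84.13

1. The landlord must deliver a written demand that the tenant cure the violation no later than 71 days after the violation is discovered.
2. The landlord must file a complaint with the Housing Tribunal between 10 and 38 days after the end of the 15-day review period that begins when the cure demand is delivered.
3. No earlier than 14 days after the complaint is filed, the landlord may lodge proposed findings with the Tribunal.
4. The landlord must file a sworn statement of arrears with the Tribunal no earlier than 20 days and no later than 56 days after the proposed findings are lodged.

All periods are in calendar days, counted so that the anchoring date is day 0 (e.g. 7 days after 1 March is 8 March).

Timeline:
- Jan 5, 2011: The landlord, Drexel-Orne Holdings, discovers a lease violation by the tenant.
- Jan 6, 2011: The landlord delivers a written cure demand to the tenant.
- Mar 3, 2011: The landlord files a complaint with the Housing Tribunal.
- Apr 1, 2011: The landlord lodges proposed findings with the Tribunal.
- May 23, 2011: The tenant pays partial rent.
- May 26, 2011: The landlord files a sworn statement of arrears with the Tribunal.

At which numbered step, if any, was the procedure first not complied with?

Step 2

Step 1: 71 days after Jan 5, 2011 (when the violation is discovered) is Mar 17, 2011; Jan 6, 2011 is within that limit.
Step 2: the window is 10–38 days after Jan 21, 2011 (end of the 15-day review period, which began when the cure demand is delivered on Jan 6, 2011), so Jan 31, 2011 through Feb 28, 2011; done Mar 3, 2011 — 3 days after the window closed.
That is the first point of non-compliance.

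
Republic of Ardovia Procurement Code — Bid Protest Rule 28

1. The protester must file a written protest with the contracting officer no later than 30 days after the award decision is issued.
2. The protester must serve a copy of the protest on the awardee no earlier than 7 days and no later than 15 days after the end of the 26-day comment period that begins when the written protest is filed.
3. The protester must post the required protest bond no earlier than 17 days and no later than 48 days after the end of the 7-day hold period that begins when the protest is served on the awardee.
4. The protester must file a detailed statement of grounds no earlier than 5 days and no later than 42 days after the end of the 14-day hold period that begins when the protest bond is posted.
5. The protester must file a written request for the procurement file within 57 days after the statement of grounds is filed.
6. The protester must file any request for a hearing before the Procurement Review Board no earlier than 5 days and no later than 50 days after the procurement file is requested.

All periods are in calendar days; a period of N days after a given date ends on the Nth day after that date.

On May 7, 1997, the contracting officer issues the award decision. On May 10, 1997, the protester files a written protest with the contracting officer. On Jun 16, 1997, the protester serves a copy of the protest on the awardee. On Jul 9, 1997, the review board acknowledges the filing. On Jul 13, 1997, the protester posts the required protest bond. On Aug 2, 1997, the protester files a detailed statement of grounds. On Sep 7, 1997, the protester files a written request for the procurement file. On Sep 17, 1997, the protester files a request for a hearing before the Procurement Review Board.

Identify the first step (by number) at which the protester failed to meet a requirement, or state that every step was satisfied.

None — every step was satisfied

(1) due by May 7, 1997 + 30 days = Jun 6, 1997; done May 10, 1997 — timely.
(2) the permitted window runs from Jun 5, 1997 + 7 = Jun 12, 1997 to Jun 5, 1997 + 15 = Jun 20, 1997; Jun 16, 1997 falls inside that range.
(3) the permitted window runs from Jun 23, 1997 + 17 = Jul 10, 1997 to Jun 23, 1997 + 48 = Aug 10, 1997; done Jul 13, 1997 — within the window.
(4) the permitted window runs from Jul 27, 1997 + 5 = Aug 1, 1997 to Jul 27, 1997 + 42 = Sep 7, 1997; Aug 2, 1997 falls inside that range.
(5) due by Aug 2, 1997 + 57 days = Sep 28, 1997; Sep 7, 1997 is within that limit.
(6) the permitted window runs from Sep 7, 1997 + 5 = Sep 12, 1997 to Sep 7, 1997 + 50 = Oct 27, 1997; done Sep 17, 1997 — within the window.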